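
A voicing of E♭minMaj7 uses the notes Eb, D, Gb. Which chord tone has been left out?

The full E♭minMaj7 chord is Eb, Gb, Bb, D.
Comparing with the voicing, the perfect 5th (5th) — Bb — is absent.

Bb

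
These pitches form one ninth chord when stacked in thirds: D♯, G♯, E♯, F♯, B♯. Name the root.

Stacking in thirds gives E♯ – G♯ – B♯ – D♯ – F♯, so E♯ is the root — E♯ minor seventh flat nine.

E♯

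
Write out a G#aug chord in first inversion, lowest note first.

In root position, G#aug is G#–B#–D##.
First inversion puts the third (B#) in the bass.

B#  D##  G#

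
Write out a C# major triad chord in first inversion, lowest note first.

E-sharp, G-sharp, C-sharp

C# major triad = C-sharp–E-sharp–G-sharp; first inversion → third (E-sharp) lowest.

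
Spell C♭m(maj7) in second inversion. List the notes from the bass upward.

In root position, C♭m(maj7) is Cb–Ebb–Gb–Bb.
Second inversion puts the fifth (Gb) in the bass.

Gb, Bb, Cb, Ebb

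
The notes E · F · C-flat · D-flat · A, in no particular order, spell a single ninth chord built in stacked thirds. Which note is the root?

D-flat

Stacking in thirds gives D-flat – F – A – C-flat – E, so D-flat is the root — D-flat dominant seventh sharp nine sharp five.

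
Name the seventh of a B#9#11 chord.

A#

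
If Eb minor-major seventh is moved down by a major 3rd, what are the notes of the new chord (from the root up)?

Cb, Ebb, Gb, Bb

Transposed root: Eb → Cb (major 3rd down). So we spell Cb minor-major seventh:
Root: Cb
Minor 3rd (3rd): Ebb
Perfect 5th (5th): Gb
Major 7th (7th): Bb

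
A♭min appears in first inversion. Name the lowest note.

Cb

A♭min in root position is Ab–Cb–Eb.
First inversion places the third in the bass, which is Cb.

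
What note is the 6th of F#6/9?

D#

F#6/9 is built on F#; its 6th is a major 6th above the root.
A sixth above F uses the letter D, and the major 6th above F# is D#.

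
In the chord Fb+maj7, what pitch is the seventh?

Eb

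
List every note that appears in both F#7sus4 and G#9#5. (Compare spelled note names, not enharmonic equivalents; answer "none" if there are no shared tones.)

F#7sus4 = F♯, B, C♯, E.
G#9#5 = G♯, B♯, D𝄪, F♯, A♯.
Shared: F♯.

F♯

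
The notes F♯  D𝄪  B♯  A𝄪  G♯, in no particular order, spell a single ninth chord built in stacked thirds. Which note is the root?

G♯

Arranged so that each adjacent pair is a third by letter name: G♯ – B♯ – D𝄪 – F♯ – A𝄪.
The bottom of that stack, G♯, is the root (this is G♯ dominant seventh sharp nine sharp five).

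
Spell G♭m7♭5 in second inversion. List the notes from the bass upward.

Dbb  Fb  Gb  Bbb

In root position, G♭m7♭5 is Gb–Bbb–Dbb–Fb.
Second inversion puts the fifth (Dbb) in the bass.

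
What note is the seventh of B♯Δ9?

A𝄪

B♯Δ9 is built on B♯; its 7th is a major 7th above the root.
A seventh above B uses the letter A, and the major 7th above B♯ is A𝄪.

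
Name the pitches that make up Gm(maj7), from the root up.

G, Bb, D, F#

Gm(maj7): minor-major seventh on G.
root → G
3rd (minor 3rd) → Bb
5th (perfect 5th) → D
7th (major 7th) → F#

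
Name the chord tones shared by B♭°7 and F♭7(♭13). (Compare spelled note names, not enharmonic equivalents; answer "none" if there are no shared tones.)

B♭°7: Bb Db Fb Abb
F♭7(♭13): Fb Ab Cb Ebb Dbb
Common to both → Fb.

Fb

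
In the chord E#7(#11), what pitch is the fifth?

B#

Root of E#7(#11) = E#. The 5th is a perfect 5th: E# up a perfect 5th → B#.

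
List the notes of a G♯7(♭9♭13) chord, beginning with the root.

Root G#, quality dominant seventh flat nine flat thirteen:
Root: G#
Major 3rd (3rd): B#
Perfect 5th (5th): D#
Minor 7th (7th): F#
Minor 9th (9th): A
Minor 13th (13th): E

G# B# D# F# A E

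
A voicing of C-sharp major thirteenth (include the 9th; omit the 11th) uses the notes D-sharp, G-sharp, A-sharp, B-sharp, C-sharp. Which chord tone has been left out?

E-sharp

C-sharp major thirteenth = C-sharp, E-sharp, G-sharp, B-sharp, D-sharp, A-sharp. The voicing lacks the 3rd (major 3rd), E-sharp.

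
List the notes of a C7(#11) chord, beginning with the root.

C7(#11): dominant seventh sharp eleven on C.
C — root
E — major 3rd
G — perfect 5th
B♭ — minor 7th
F♯ — augmented 11th

C  E  G  B♭  F♯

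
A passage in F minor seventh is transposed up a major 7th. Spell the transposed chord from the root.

E, G, B, D

F up a major 7th → E. New chord: E minor seventh.
- root: E
- minor 3rd: G
- perfect 5th: B
- minor 7th: D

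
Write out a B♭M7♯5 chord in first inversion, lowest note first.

D, F#, A, Bb

In root position, B♭M7♯5 is Bb–D–F#–A.
First inversion puts the third (D) in the bass.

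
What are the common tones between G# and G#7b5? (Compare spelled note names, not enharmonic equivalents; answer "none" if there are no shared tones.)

G♯ B♯

G# = G♯, B♯, D♯.
G#7b5 = G♯, B♯, D, F♯.
Shared: G♯, B♯.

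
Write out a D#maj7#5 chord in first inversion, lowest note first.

F## A## C## D#

D#maj7#5 = D#–F##–A##–C##; first inversion → third (F##) lowest.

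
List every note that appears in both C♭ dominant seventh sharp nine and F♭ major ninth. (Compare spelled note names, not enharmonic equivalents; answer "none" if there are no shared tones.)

Cb  Eb  Gb

C♭ dominant seventh sharp nine = Cb, Eb, Gb, Bbb, D.
F♭ major ninth = Fb, Ab, Cb, Eb, Gb.
Shared: Cb, Eb, Gb.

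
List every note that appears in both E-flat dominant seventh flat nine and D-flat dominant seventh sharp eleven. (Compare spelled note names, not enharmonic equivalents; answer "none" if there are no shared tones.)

G  D-flat

E-flat dominant seventh flat nine: E-flat G B-flat D-flat F-flat
D-flat dominant seventh sharp eleven: D-flat F A-flat C-flat G
Common to both → G, D-flat.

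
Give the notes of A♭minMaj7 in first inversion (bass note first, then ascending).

C♭, E♭, G, A♭

A♭minMaj7 = A♭–C♭–E♭–G; first inversion → third (C♭) lowest.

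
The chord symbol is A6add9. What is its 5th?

E

Root of A6add9 = A. The 5th is a perfect 5th: A up a perfect 5th → E.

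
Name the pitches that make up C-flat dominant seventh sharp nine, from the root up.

C♭ E♭ G♭ B𝄫 D

Root C♭, quality dominant seventh sharp nine:
root → C♭
3rd (major 3rd) → E♭
5th (perfect 5th) → G♭
7th (minor 7th) → B𝄫
9th (augmented 9th) → D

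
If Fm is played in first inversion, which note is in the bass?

Fm in root position is F–Ab–C.
First inversion places the third in the bass, which is Ab.

Ab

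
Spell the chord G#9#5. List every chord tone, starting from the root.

G#, B#, D##, F#, A#

Root G#, quality dominant ninth sharp five:
Root: G#
Major 3rd (3rd): B#
Augmented 5th (5th): D##
Minor 7th (7th): F#
Major 9th (9th): A#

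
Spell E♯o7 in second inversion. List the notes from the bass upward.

B, D, E#, G#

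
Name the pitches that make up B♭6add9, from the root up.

Bb  D  F  G  C

B♭6add9 is a six-nine built on Bb.
Root: Bb
Major 3rd (3rd): D
Perfect 5th (5th): F
Major 6th (6th): G
Major 9th (9th): C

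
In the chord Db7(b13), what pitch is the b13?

Bbb

Root of Db7(b13) = Db. The 13th is a minor 13th: Db up a minor 13th → Bbb.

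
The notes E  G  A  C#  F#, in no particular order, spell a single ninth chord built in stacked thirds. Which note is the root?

F#

Arranged so that each adjacent pair is a third by letter name: F# – A – C# – E – G.
The bottom of that stack, F#, is the root (this is F# minor seventh flat nine).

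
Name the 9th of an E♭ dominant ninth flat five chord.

F

E♭ dominant ninth flat five is built on E♭; its 9th is a major 9th above the root.
A second above E uses the letter F, and the major 9th above E♭ is F.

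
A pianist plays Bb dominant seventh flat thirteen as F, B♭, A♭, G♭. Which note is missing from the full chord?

D

Bb dominant seventh flat thirteen = B♭, D, F, A♭, G♭. The voicing lacks the 3rd (major 3rd), D.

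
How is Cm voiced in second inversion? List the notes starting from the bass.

In root position, Cm is C–Eb–G.
Second inversion puts the fifth (G) in the bass.

G, C, Eb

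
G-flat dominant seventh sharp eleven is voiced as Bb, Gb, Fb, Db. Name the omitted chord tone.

The full G-flat dominant seventh sharp eleven chord is Gb, Bb, Db, Fb, C.
Comparing with the voicing, the augmented 11th (11th) — C — is absent.

C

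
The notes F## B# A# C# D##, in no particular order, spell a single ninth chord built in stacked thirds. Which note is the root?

Arranged so that each adjacent pair is a third by letter name: B# – D## – F## – A# – C#.
The bottom of that stack, B#, is the root (this is B# dominant seventh flat nine).

B#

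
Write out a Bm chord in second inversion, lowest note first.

Bm = B–D–F#; second inversion → fifth (F#) lowest.

F# – B – D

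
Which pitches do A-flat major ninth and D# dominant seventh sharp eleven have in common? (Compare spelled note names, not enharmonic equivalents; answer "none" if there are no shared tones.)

A-flat major ninth: A-flat C E-flat G B-flat
D# dominant seventh sharp eleven: D-sharp F-double-sharp A-sharp C-sharp G-double-sharp
Common to both → none.

none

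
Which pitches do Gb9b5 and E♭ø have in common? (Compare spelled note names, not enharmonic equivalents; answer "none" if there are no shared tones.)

Gb9b5: G♭ B♭ D𝄫 F♭ A♭
E♭ø: E♭ G♭ B𝄫 D♭
Common to both → G♭.

G♭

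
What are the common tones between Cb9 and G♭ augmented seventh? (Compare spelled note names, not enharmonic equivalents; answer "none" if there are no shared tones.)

Cb9: C♭ E♭ G♭ B𝄫 D♭
G♭ augmented seventh: G♭ B♭ D F♭
Common to both → G♭.

G♭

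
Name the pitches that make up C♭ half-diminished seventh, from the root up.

C♭ half-diminished seventh is a half-diminished seventh built on C-flat.
root → C-flat
3rd (minor 3rd) → E-double-flat
5th (diminished 5th) → G-double-flat
7th (minor 7th) → B-double-flat

C-flat, E-double-flat, G-double-flat, B-double-flat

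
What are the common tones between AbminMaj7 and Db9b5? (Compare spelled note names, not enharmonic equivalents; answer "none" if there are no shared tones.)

Cb Eb

AbminMaj7: Ab Cb Eb G
Db9b5: Db F Abb Cb Eb
Common to both → Cb, Eb.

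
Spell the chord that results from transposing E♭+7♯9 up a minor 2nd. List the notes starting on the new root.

Transposed root: Eb → Fb (minor 2nd up). So we spell Fb dominant seventh sharp nine sharp five:
- root: Fb
- major 3rd: Ab
- augmented 5th: C
- minor 7th: Ebb
- augmented 9th: G

Fb Ab C Ebb G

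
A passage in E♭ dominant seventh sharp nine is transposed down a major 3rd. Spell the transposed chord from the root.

Cb, Eb, Gb, Bbb, D

Transposed root: Eb → Cb (major 3rd down). So we spell Cb dominant seventh sharp nine:
Cb — root
Eb — major 3rd
Gb — perfect 5th
Bbb — minor 7th
D — augmented 9th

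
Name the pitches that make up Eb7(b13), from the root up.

Eb7(b13): dominant seventh flat thirteen on Eb.
Root: Eb
Major 3rd (3rd): G
Perfect 5th (5th): Bb
Minor 7th (7th): Db
Minor 13th (13th): Cb

Eb – G – Bb – Db – Cb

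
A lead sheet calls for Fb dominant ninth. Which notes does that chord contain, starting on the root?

Fb  Ab  Cb  Ebb  Gb

Fb dominant ninth: dominant ninth on Fb.
Fb — root
Ab — major 3rd
Cb — perfect 5th
Ebb — minor 7th
Gb — major 9th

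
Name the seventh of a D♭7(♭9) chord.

C♭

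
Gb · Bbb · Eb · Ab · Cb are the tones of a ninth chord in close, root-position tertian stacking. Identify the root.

Ab

Arranged so that each adjacent pair is a third by letter name: Ab – Cb – Eb – Gb – Bbb.
The bottom of that stack, Ab, is the root (this is Ab minor seventh flat nine).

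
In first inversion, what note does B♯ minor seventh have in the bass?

D-sharp

B♯ minor seventh = B-sharp–D-sharp–F-double-sharp–A-sharp. First inversion → third in the bass = D-sharp.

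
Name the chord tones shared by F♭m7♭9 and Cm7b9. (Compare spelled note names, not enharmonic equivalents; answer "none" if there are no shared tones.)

none

F♭m7♭9: F♭ A𝄫 C♭ E𝄫 G𝄫
Cm7b9: C E♭ G B♭ D♭
Common to both → none.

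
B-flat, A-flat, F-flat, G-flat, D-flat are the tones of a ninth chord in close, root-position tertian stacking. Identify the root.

G-flat

Arranged so that each adjacent pair is a third by letter name: G-flat – B-flat – D-flat – F-flat – A-flat.
The bottom of that stack, G-flat, is the root (this is G-flat dominant ninth).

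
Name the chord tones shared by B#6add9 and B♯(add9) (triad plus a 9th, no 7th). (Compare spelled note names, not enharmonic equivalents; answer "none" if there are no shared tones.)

B# – D## – F## – C##

B#6add9 = B#, D##, F##, G##, C##.
B♯(add9) = B#, D##, F##, C##.
Shared: B#, D##, F##, C##.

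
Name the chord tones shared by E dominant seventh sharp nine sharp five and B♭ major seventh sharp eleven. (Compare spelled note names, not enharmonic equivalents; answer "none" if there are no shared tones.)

E  D

E dominant seventh sharp nine sharp five = E, G#, B#, D, F##.
B♭ major seventh sharp eleven = Bb, D, F, A, E.
Shared: E, D.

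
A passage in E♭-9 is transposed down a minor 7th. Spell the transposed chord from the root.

F  Ab  C  Eb  G

Eb down a minor 7th → F. New chord: F minor ninth.
- root: F
- minor 3rd: Ab
- perfect 5th: C
- minor 7th: Eb
- major 9th: G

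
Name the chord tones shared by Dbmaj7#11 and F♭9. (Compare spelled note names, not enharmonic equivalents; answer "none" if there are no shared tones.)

A♭

Dbmaj7#11 = D♭, F, A♭, C, G.
F♭9 = F♭, A♭, C♭, E𝄫, G♭.
Shared: A♭.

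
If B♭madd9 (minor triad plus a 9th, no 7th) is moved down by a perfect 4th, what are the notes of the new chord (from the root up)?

F, Ab, C, G

A perfect 4th down from Bb is F, so the new chord is F minor added-ninth.
Root: F
Minor 3rd (3rd): Ab
Perfect 5th (5th): C
Major 9th (9th): G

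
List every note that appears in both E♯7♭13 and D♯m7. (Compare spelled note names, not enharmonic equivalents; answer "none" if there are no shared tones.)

E♯7♭13: E# G## B# D# C#
D♯m7: D# F# A# C#
Common to both → D#, C#.

D#, C#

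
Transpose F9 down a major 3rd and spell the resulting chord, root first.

A major 3rd down from F is D♭, so the new chord is D♭ dominant ninth.
D♭ — root
F — major 3rd
A♭ — perfect 5th
C♭ — minor 7th
E♭ — major 9th

D♭, F, A♭, C♭, E♭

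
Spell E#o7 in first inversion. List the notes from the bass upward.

E#o7 = E#–G#–B–D; first inversion → third (G#) lowest.

G#, B, D, E#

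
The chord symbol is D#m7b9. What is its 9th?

D#m7b9 is built on D#; its 9th is a minor 9th above the root.
A second above D uses the letter E, and the minor 9th above D# is E.

E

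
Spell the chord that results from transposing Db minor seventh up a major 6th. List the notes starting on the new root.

A major 6th up from D-flat is B-flat, so the new chord is B-flat minor seventh.
B-flat — root
D-flat — minor 3rd
F — perfect 5th
A-flat — minor 7th

B-flat D-flat F A-flat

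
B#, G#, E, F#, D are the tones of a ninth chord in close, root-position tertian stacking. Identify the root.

Stacking in thirds gives E – G# – B# – D – F#, so E is the root — E dominant ninth sharp five.

E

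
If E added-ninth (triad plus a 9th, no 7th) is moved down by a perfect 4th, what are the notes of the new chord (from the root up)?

B, D♯, F♯, C♯

A perfect 4th down from E is B, so the new chord is B added-ninth.
Root: B
Major 3rd (3rd): D♯
Perfect 5th (5th): F♯
Major 9th (9th): C♯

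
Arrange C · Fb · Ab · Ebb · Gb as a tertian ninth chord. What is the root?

Fb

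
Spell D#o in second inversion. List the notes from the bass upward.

In root position, D#o is D#–F#–A.
Second inversion puts the fifth (A) in the bass.

A, D#, F#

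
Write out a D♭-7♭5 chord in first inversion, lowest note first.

D♭-7♭5 = D♭–F♭–A𝄫–C♭; first inversion → third (F♭) lowest.

F♭  A𝄫  C♭  D♭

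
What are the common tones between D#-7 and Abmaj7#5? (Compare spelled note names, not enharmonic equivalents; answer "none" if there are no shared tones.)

none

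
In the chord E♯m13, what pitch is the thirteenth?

C##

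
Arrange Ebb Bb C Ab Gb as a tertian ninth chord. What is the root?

Ab

Arranged so that each adjacent pair is a third by letter name: Ab – C – Ebb – Gb – Bb.
The bottom of that stack, Ab, is the root (this is Ab dominant ninth flat five).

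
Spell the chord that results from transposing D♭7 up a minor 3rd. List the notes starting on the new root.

Fb  Ab  Cb  Ebb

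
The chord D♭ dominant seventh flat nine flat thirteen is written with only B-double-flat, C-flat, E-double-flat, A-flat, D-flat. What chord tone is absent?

F

D♭ dominant seventh flat nine flat thirteen = D-flat, F, A-flat, C-flat, E-double-flat, B-double-flat. The voicing lacks the 3rd (major 3rd), F.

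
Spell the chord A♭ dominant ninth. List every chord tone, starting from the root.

Ab, C, Eb, Gb, Bb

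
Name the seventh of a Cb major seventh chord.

Cb major seventh is built on Cb; its 7th is a major 7th above the root.
A seventh above C uses the letter B, and the major 7th above Cb is Bb.

Bb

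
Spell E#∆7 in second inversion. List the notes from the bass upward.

E#∆7 = E#–G##–B#–D##; second inversion → fifth (B#) lowest.

B#  D##  E#  G##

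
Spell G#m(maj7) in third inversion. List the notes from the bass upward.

In root position, G#m(maj7) is G#–B–D#–F##.
Third inversion puts the seventh (F##) in the bass.

F##, G#, B, D#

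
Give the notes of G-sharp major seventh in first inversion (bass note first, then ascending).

B#  D#  F##  G#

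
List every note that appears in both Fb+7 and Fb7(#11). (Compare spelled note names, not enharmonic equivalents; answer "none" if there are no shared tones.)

F♭  A♭  E𝄫

Fb+7 = F♭, A♭, C, E𝄫.
Fb7(#11) = F♭, A♭, C♭, E𝄫, B♭.
Shared: F♭, A♭, E𝄫.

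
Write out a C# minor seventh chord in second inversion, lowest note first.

In root position, C# minor seventh is C-sharp–E–G-sharp–B.
Second inversion puts the fifth (G-sharp) in the bass.

G-sharp B C-sharp E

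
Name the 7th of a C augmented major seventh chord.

Root of C augmented major seventh = C. The 7th is a major 7th: C up a major 7th → B.

B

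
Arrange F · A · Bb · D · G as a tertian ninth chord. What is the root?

G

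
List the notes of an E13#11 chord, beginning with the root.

E13#11: dominant thirteenth sharp eleven on E.
- root: E
- major 3rd: G♯
- perfect 5th: B
- minor 7th: D
- major 9th: F♯
- augmented 11th: A♯
- major 13th: C♯

E, G♯, B, D, F♯, A♯, C♯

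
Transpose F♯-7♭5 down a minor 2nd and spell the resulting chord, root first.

E♯, G♯, B, D♯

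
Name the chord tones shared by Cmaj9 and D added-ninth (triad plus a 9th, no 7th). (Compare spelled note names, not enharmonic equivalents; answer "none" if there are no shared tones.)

E – D

Cmaj9 = C, E, G, B, D.
D added-ninth = D, F#, A, E.
Shared: E, D.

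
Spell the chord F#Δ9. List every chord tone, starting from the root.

F# – A# – C# – E# – G#

F#Δ9: major ninth on F#.
F# — root
A# — major 3rd
C# — perfect 5th
E# — major 7th
G# — major 9th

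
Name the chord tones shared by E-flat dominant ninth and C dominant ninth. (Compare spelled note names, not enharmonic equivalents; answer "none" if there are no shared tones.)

E-flat dominant ninth: E-flat G B-flat D-flat F
C dominant ninth: C E G B-flat D
Common to both → G, B-flat.

G – B-flat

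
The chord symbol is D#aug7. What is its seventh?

C#

Root of D#aug7 = D#. The 7th is a minor 7th: D# up a minor 7th → C#.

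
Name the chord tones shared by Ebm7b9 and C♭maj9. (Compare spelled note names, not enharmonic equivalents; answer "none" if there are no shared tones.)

Eb, Gb, Bb, Db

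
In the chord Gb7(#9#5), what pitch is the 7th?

Gb7(#9#5) is built on Gb; its 7th is a minor 7th above the root.
A seventh above G uses the letter F, and the minor 7th above Gb is Fb.

Fb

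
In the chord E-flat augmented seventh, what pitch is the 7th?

D-flat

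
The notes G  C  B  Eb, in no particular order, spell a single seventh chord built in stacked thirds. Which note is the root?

C

Arranged so that each adjacent pair is a third by letter name: C – Eb – G – B.
The bottom of that stack, C, is the root (this is C minor-major seventh).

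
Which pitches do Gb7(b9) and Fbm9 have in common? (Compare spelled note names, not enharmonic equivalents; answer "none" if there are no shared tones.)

Gb Fb Abb

Gb7(b9) = Gb, Bb, Db, Fb, Abb.
Fbm9 = Fb, Abb, Cb, Ebb, Gb.
Shared: Gb, Fb, Abb.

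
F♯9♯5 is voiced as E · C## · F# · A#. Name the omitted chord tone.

F♯9♯5 = F#, A#, C##, E, G#. The voicing lacks the 9th (major 9th), G#.

G#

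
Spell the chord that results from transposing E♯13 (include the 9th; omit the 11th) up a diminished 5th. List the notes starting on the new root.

Transposed root: E# → B (diminished 5th up). So we spell B dominant thirteenth:
Root: B
Major 3rd (3rd): D#
Perfect 5th (5th): F#
Minor 7th (7th): A
Major 9th (9th): C#
Major 13th (13th): G#

B, D#, F#, A, C#, G#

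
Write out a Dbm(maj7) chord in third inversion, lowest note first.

C, Db, Fb, Ab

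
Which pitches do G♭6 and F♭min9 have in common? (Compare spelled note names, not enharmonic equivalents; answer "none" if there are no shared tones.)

Gb

G♭6: Gb Bb Db Eb
F♭min9: Fb Abb Cb Ebb Gb
Common to both → Gb.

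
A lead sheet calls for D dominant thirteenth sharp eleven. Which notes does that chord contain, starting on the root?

D dominant thirteenth sharp eleven is a dominant thirteenth sharp eleven built on D.
Root: D
Major 3rd (3rd): F#
Perfect 5th (5th): A
Minor 7th (7th): C
Major 9th (9th): E
Augmented 11th (11th): G#
Major 13th (13th): B

D F# A C E G# B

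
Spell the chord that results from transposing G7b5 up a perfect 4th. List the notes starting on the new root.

A perfect 4th up from G is C, so the new chord is C dominant seventh flat five.
root → C
3rd (major 3rd) → E
5th (diminished 5th) → Gb
7th (minor 7th) → Bb

C, E, Gb, Bb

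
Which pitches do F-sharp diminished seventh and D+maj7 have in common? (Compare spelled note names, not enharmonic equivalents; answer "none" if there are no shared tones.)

F#

F-sharp diminished seventh = F#, A, C, Eb.
D+maj7 = D, F#, A#, C#.
Shared: F#.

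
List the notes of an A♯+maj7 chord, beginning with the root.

Root A#, quality augmented major seventh:
A# — root
C## — major 3rd
E## — augmented 5th
G## — major 7th

A# – C## – E## – G##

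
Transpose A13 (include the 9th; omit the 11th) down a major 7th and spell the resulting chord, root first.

Bb, D, F, Ab, C, G

A major 7th down from A is Bb, so the new chord is Bb dominant thirteenth.
- root: Bb
- major 3rd: D
- perfect 5th: F
- minor 7th: Ab
- major 9th: C
- major 13th: G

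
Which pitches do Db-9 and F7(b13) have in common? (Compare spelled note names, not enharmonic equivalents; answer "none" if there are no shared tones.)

Db-9 = Db, Fb, Ab, Cb, Eb.
F7(b13) = F, A, C, Eb, Db.
Shared: Db, Eb.

Db, Eb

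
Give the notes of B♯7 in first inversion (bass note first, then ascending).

B♯7 = B#–D##–F##–A#; first inversion → third (D##) lowest.

D##, F##, A#, B#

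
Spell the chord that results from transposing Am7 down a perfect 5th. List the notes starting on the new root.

D, F, A, C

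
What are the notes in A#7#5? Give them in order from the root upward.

A♯ C𝄪 E𝄪 G♯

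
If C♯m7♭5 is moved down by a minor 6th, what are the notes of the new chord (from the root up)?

E# G# B D#

C# down a minor 6th → E#. New chord: E# half-diminished seventh.
E# — root
G# — minor 3rd
B — diminished 5th
D# — minor 7th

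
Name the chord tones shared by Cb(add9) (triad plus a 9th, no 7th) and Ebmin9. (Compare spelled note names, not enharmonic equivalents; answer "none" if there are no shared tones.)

Eb, Gb, Db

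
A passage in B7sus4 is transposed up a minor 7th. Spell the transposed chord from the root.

Transposed root: B → A (minor 7th up). So we spell A dominant seventh suspended fourth:
A — root
D — perfect 4th
E — perfect 5th
G — minor 7th

A  D  E  G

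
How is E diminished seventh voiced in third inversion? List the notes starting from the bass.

In root position, E diminished seventh is E–G–B-flat–D-flat.
Third inversion puts the seventh (D-flat) in the bass.

D-flat, E, G, B-flat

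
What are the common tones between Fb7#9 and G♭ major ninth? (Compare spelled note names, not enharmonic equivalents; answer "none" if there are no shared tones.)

Ab

Fb7#9 = Fb, Ab, Cb, Ebb, G.
G♭ major ninth = Gb, Bb, Db, F, Ab.
Shared: Ab.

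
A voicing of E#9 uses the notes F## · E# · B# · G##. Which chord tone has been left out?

D#

E#9 = E#, G##, B#, D#, F##. The voicing lacks the 7th (minor 7th), D#.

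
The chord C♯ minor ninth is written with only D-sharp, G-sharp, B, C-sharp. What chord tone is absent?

E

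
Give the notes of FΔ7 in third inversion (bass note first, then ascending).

FΔ7 = F–A–C–E; third inversion → seventh (E) lowest.

E  F  A  C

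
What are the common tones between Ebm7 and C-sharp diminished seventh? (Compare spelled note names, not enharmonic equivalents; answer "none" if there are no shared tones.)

Bb

Ebm7: Eb Gb Bb Db
C-sharp diminished seventh: C# E G Bb
Common to both → Bb.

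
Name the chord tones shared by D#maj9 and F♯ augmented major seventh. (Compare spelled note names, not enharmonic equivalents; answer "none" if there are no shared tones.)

A#, C##, E#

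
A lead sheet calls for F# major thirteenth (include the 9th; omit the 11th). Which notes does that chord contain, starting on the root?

F# major thirteenth: major thirteenth on F-sharp.
F-sharp — root
A-sharp — major 3rd
C-sharp — perfect 5th
E-sharp — major 7th
G-sharp — major 9th
D-sharp — major 13th

F-sharp – A-sharp – C-sharp – E-sharp – G-sharp – D-sharp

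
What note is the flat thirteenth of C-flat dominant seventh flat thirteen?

A-double-flat

C-flat dominant seventh flat thirteen is built on C-flat; its 13th is a minor 13th above the root.
A sixth above C uses the letter A, and the minor 13th above C-flat is A-double-flat.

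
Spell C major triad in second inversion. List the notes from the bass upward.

In root position, C major triad is C–E–G.
Second inversion puts the fifth (G) in the bass.

G, C, E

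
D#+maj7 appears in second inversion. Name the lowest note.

A##

D#+maj7 = D#–F##–A##–C##. Second inversion → fifth in the bass = A##.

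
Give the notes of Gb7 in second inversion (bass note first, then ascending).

Gb7 = G♭–B♭–D♭–F♭; second inversion → fifth (D♭) lowest.

D♭ – F♭ – G♭ – B♭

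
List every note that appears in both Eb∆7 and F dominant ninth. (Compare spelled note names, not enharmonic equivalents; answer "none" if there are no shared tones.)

Eb∆7 = Eb, G, Bb, D.
F dominant ninth = F, A, C, Eb, G.
Shared: Eb, G.

Eb  G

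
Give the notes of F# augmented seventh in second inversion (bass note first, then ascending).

F# augmented seventh = F♯–A♯–C𝄪–E; second inversion → fifth (C𝄪) lowest.

C𝄪 E F♯ A♯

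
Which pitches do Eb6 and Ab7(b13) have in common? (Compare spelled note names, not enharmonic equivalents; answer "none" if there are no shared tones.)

Eb C

Eb6: Eb G Bb C
Ab7(b13): Ab C Eb Gb Fb
Common to both → Eb, C.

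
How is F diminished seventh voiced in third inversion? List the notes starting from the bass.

E-double-flat  F  A-flat  C-flat

F diminished seventh = F–A-flat–C-flat–E-double-flat; third inversion → seventh (E-double-flat) lowest.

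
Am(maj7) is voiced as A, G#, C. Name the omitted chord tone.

E

The full Am(maj7) chord is A, C, E, G#.
Comparing with the voicing, the perfect 5th (5th) — E — is absent.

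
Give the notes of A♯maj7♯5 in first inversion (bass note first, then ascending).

C## – E## – G## – A#

In root position, A♯maj7♯5 is A#–C##–E##–G##.
First inversion puts the third (C##) in the bass.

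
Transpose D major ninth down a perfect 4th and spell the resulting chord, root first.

D down a perfect 4th → A. New chord: A major ninth.
A — root
C# — major 3rd
E — perfect 5th
G# — major 7th
B — major 9th

A, C#, E, G#, B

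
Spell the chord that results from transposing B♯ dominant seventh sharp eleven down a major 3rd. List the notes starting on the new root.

G♯  B♯  D♯  F♯  C𝄪

B♯ down a major 3rd → G♯. New chord: G♯ dominant seventh sharp eleven.
G♯ — root
B♯ — major 3rd
D♯ — perfect 5th
F♯ — minor 7th
C𝄪 — augmented 11th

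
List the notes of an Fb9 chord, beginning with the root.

Root F♭, quality dominant ninth:
F♭ — root
A♭ — major 3rd
C♭ — perfect 5th
E𝄫 — minor 7th
G♭ — major 9th

F♭, A♭, C♭, E𝄫, G♭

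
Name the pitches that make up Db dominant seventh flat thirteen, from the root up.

D♭ F A♭ C♭ B𝄫

Root D♭, quality dominant seventh flat thirteen:
Root: D♭
Major 3rd (3rd): F
Perfect 5th (5th): A♭
Minor 7th (7th): C♭
Minor 13th (13th): B𝄫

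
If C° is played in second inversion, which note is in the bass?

C° in root position is C–Eb–Gb.
Second inversion places the fifth in the bass, which is Gb.

Gb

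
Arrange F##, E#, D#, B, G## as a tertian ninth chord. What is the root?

E#

Stacking in thirds gives E# – G## – B – D# – F##, so E# is the root — E# dominant ninth flat five.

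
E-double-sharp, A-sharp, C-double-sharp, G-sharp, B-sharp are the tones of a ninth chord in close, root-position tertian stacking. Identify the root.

Arranged so that each adjacent pair is a third by letter name: A-sharp – C-double-sharp – E-double-sharp – G-sharp – B-sharp.
The bottom of that stack, A-sharp, is the root (this is A-sharp dominant ninth sharp five).

A-sharp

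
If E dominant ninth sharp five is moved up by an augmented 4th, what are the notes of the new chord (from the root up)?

An augmented 4th up from E is A-sharp, so the new chord is A-sharp dominant ninth sharp five.
Root: A-sharp
Major 3rd (3rd): C-double-sharp
Augmented 5th (5th): E-double-sharp
Minor 7th (7th): G-sharp
Major 9th (9th): B-sharp

A-sharp – C-double-sharp – E-double-sharp – G-sharp – B-sharp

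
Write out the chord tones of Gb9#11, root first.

Gb9#11: dominant ninth sharp eleven on Gb.
- root: Gb
- major 3rd: Bb
- perfect 5th: Db
- minor 7th: Fb
- major 9th: Ab
- augmented 11th: C

Gb  Bb  Db  Fb  Ab  C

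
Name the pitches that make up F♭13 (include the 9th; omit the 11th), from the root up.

F♭  A♭  C♭  E𝄫  G♭  D♭

Root F♭, quality dominant thirteenth:
- root: F♭
- major 3rd: A♭
- perfect 5th: C♭
- minor 7th: E𝄫
- major 9th: G♭
- major 13th: D♭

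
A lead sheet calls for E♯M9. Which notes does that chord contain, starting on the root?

Root E#, quality major ninth:
Root: E#
Major 3rd (3rd): G##
Perfect 5th (5th): B#
Major 7th (7th): D##
Major 9th (9th): F##

E#  G##  B#  D##  F##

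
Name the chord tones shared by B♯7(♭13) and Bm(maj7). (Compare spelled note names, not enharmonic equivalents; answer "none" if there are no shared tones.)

A#

B♯7(♭13): B# D## F## A# G#
Bm(maj7): B D F# A#
Common to both → A#.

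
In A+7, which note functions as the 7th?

A+7 is built on A; its 7th is a minor 7th above the root.
A seventh above A uses the letter G, and the minor 7th above A is G.

G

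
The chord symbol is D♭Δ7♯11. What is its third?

F

D♭Δ7♯11 is built on Db; its 3rd is a major 3rd above the root.
A third above D uses the letter F, and the major 3rd above Db is F.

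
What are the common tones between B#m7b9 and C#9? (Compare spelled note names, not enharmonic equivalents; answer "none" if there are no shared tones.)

D♯ – C♯

B#m7b9 = B♯, D♯, F𝄪, A♯, C♯.
C#9 = C♯, E♯, G♯, B, D♯.
Shared: D♯, C♯.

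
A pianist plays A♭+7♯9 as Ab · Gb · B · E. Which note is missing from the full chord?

C

A♭+7♯9 = Ab, C, E, Gb, B. The voicing lacks the 3rd (major 3rd), C.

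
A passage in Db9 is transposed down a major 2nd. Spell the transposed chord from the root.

A major 2nd down from Db is Cb, so the new chord is Cb dominant ninth.
Root: Cb
Major 3rd (3rd): Eb
Perfect 5th (5th): Gb
Minor 7th (7th): Bbb
Major 9th (9th): Db

Cb, Eb, Gb, Bbb, Db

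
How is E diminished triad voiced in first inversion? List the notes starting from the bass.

G, Bb, E

E diminished triad = E–G–Bb; first inversion → third (G) lowest.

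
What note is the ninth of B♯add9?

B♯add9 is built on B#; its 9th is a major 9th above the root.
A second above B uses the letter C, and the major 9th above B# is C##.

C##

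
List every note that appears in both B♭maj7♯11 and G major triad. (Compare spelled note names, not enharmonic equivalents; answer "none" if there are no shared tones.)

B♭maj7♯11 = Bb, D, F, A, E.
G major triad = G, B, D.
Shared: D.

D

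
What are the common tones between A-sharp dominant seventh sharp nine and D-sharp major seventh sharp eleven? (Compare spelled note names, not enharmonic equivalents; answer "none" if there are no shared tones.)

A-sharp – C-double-sharp

A-sharp dominant seventh sharp nine = A-sharp, C-double-sharp, E-sharp, G-sharp, B-double-sharp.
D-sharp major seventh sharp eleven = D-sharp, F-double-sharp, A-sharp, C-double-sharp, G-double-sharp.
Shared: A-sharp, C-double-sharp.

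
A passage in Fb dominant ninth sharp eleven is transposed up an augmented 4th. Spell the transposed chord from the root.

B-flat – D – F – A-flat – C – E

F-flat up an augmented 4th → B-flat. New chord: B-flat dominant ninth sharp eleven.
- root: B-flat
- major 3rd: D
- perfect 5th: F
- minor 7th: A-flat
- major 9th: C
- augmented 11th: E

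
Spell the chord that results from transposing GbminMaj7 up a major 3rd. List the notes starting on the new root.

Gb up a major 3rd → Bb. New chord: Bb minor-major seventh.
Bb — root
Db — minor 3rd
F — perfect 5th
A — major 7th

Bb – Db – F – A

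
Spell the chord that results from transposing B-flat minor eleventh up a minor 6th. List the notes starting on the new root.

Transposed root: B-flat → G-flat (minor 6th up). So we spell G-flat minor eleventh:
Root: G-flat
Minor 3rd (3rd): B-double-flat
Perfect 5th (5th): D-flat
Minor 7th (7th): F-flat
Major 9th (9th): A-flat
Perfect 11th (11th): C-flat

G-flat – B-double-flat – D-flat – F-flat – A-flat – C-flat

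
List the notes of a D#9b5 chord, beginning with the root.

D#, F##, A, C#, E#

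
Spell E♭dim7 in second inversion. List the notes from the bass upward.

In root position, E♭dim7 is Eb–Gb–Bbb–Dbb.
Second inversion puts the fifth (Bbb) in the bass.

Bbb, Dbb, Eb, Gb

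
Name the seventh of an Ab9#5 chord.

Ab9#5 is built on Ab; its 7th is a minor 7th above the root.
A seventh above A uses the letter G, and the minor 7th above Ab is Gb.

Gb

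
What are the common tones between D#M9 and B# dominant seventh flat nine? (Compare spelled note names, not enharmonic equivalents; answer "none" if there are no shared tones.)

F##  A#

D#M9: D# F## A# C## E#
B# dominant seventh flat nine: B# D## F## A# C#
Common to both → F##, A#.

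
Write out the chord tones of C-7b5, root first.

C Eb Gb Bb

C-7b5: half-diminished seventh on C.
C — root
Eb — minor 3rd
Gb — diminished 5th
Bb — minor 7th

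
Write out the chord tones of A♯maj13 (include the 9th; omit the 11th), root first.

A♯ C𝄪 E♯ G𝄪 B♯ F𝄪

A♯maj13: major thirteenth on A♯.
A♯ — root
C𝄪 — major 3rd
E♯ — perfect 5th
G𝄪 — major 7th
B♯ — major 9th
F𝄪 — major 13th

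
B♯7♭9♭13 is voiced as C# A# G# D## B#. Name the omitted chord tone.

F##

The full B♯7♭9♭13 chord is B#, D##, F##, A#, C#, G#.
Comparing with the voicing, the perfect 5th (5th) — F## — is absent.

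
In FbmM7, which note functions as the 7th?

Eb

FbmM7 is built on Fb; its 7th is a major 7th above the root.
A seventh above F uses the letter E, and the major 7th above Fb is Eb.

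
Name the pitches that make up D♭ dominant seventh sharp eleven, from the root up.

D♭ dominant seventh sharp eleven: dominant seventh sharp eleven on D-flat.
Root: D-flat
Major 3rd (3rd): F
Perfect 5th (5th): A-flat
Minor 7th (7th): C-flat
Augmented 11th (11th): G

D-flat F A-flat C-flat G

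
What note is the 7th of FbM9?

Eb

Root of FbM9 = Fb. The 7th is a major 7th: Fb up a major 7th → Eb.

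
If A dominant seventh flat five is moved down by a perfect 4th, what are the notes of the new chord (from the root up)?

E G-sharp B-flat D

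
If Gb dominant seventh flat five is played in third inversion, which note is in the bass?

F-flat

Gb dominant seventh flat five = G-flat–B-flat–D-double-flat–F-flat. Third inversion → seventh in the bass = F-flat.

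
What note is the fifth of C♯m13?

G#

C♯m13 is built on C#; its 5th is a perfect 5th above the root.
A fifth above C uses the letter G, and the perfect 5th above C# is G#.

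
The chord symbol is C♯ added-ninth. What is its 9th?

D-sharp

Root of C♯ added-ninth = C-sharp. The 9th is a major 9th: C-sharp up a major 9th → D-sharp.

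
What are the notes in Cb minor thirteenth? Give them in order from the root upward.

C♭ – E𝄫 – G♭ – B𝄫 – D♭ – F♭ – A♭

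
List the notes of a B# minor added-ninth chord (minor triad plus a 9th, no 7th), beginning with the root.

B-sharp D-sharp F-double-sharp C-double-sharp

B# minor added-ninth: minor added-ninth on B-sharp.
- root: B-sharp
- minor 3rd: D-sharp
- perfect 5th: F-double-sharp
- major 9th: C-double-sharp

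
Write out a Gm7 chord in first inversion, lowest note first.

Gm7 = G–Bb–D–F; first inversion → third (Bb) lowest.

Bb – D – F – G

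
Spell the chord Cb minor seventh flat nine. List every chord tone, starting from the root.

Cb minor seventh flat nine is a minor seventh flat nine built on C♭.
- root: C♭
- minor 3rd: E𝄫
- perfect 5th: G♭
- minor 7th: B𝄫
- minor 9th: D𝄫

C♭ E𝄫 G♭ B𝄫 D𝄫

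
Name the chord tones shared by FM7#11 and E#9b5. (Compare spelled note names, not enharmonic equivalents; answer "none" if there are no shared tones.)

B

FM7#11 = F, A, C, E, B.
E#9b5 = E#, G##, B, D#, F##.
Shared: B.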